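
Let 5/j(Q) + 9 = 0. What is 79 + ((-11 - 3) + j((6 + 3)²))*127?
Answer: -15926/9 ≈ -1769.6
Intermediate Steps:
j(Q) = -5/9 (j(Q) = 5/(-9 + 0) = 5/(-9) = 5*(-⅑) = -5/9)
79 + ((-11 - 3) + j((6 + 3)²))*127 = 79 + ((-11 - 3) - 5/9)*127 = 79 + (-14 - 5/9)*127 = 79 - 131/9*127 = 79 - 16637/9 = -15926/9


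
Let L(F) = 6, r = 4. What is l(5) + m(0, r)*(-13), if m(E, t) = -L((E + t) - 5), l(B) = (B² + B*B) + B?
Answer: 133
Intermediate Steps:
l(B) = B + 2*B² (l(B) = (B² + B²) + B = 2*B² + B = B + 2*B²)
m(E, t) = -6 (m(E, t) = -1*6 = -6)
l(5) + m(0, r)*(-13) = 5*(1 + 2*5) - 6*(-13) = 5*(1 + 10) + 78 = 5*11 + 78 = 55 + 78 = 133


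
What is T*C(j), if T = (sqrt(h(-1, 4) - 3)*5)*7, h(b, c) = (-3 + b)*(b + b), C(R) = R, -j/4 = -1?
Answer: 140*sqrt(5) ≈ 313.05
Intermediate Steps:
j = 4 (j = -4*(-1) = 4)
h(b, c) = 2*b*(-3 + b) (h(b, c) = (-3 + b)*(2*b) = 2*b*(-3 + b))
T = 35*sqrt(5) (T = (sqrt(2*(-1)*(-3 - 1) - 3)*5)*7 = (sqrt(2*(-1)*(-4) - 3)*5)*7 = (sqrt(8 - 3)*5)*7 = (sqrt(5)*5)*7 = (5*sqrt(5))*7 = 35*sqrt(5) ≈ 78.262)
T*C(j) = (35*sqrt(5))*4 = 140*sqrt(5)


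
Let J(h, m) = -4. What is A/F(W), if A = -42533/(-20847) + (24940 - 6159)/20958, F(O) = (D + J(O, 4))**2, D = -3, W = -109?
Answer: 8727443/145637142 ≈ 0.059926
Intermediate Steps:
F(O) = 49 (F(O) = (-3 - 4)**2 = (-7)**2 = 49)
A = 61092101/20805306 (A = -42533*(-1/20847) + 18781*(1/20958) = 42533/20847 + 2683/2994 = 61092101/20805306 ≈ 2.9364)
A/F(W) = (61092101/20805306)/49 = (61092101/20805306)*(1/49) = 8727443/145637142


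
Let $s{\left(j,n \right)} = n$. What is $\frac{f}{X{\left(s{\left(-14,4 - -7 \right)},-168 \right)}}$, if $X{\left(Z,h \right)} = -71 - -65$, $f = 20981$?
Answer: $- \frac{20981}{6} \approx -3496.8$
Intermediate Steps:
$X{\left(Z,h \right)} = -6$ ($X{\left(Z,h \right)} = -71 + 65 = -6$)
$\frac{f}{X{\left(s{\left(-14,4 - -7 \right)},-168 \right)}} = \frac{20981}{-6} = 20981 \left(- \frac{1}{6}\right) = - \frac{20981}{6}$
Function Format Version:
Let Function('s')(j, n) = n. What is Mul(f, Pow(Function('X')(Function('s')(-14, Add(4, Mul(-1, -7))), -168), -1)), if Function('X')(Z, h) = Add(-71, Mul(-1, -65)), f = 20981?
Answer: Rational(-20981, 6) ≈ -3496.8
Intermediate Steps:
Function('X')(Z, h) = -6 (Function('X')(Z, h) = Add(-71, 65) = -6)
Mul(f, Pow(Function('X')(Function('s')(-14, Add(4, Mul(-1, -7))), -168), -1)) = Mul(20981, Pow(-6, -1)) = Mul(20981, Rational(-1, 6)) = Rational(-20981, 6)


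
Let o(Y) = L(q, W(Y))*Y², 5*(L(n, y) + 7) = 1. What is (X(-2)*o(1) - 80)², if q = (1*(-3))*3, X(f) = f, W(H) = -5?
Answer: 110224/25 ≈ 4409.0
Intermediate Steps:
q = -9 (q = -3*3 = -9)
L(n, y) = -34/5 (L(n, y) = -7 + (⅕)*1 = -7 + ⅕ = -34/5)
o(Y) = -34*Y²/5
(X(-2)*o(1) - 80)² = (-(-68)*1²/5 - 80)² = (-(-68)/5 - 80)² = (-2*(-34/5) - 80)² = (68/5 - 80)² = (-332/5)² = 110224/25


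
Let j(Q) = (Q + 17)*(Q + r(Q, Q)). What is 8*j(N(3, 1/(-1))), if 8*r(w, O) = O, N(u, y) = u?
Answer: 540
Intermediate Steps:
r(w, O) = O/8
j(Q) = 9*Q*(17 + Q)/8 (j(Q) = (Q + 17)*(Q + Q/8) = (17 + Q)*(9*Q/8) = 9*Q*(17 + Q)/8)
8*j(N(3, 1/(-1))) = 8*((9/8)*3*(17 + 3)) = 8*((9/8)*3*20) = 8*(135/2) = 540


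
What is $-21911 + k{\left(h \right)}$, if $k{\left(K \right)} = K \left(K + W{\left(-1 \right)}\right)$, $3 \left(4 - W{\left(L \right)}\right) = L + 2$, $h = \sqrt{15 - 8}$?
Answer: $-21904 + \frac{11 \sqrt{7}}{3} \approx -21894.0$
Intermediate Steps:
$h = \sqrt{7} \approx 2.6458$
$W{\left(L \right)} = \frac{10}{3} - \frac{L}{3}$ ($W{\left(L \right)} = 4 - \frac{L + 2}{3} = 4 - \frac{2 + L}{3} = 4 - \left(\frac{2}{3} + \frac{L}{3}\right) = \frac{10}{3} - \frac{L}{3}$)
$k{\left(K \right)} = K \left(\frac{11}{3} + K\right)$ ($k{\left(K \right)} = K \left(K + \left(\frac{10}{3} - - \frac{1}{3}\right)\right) = K \left(K + \left(\frac{10}{3} + \frac{1}{3}\right)\right) = K \left(K + \frac{11}{3}\right) = K \left(\frac{11}{3} + K\right)$)
$-21911 + k{\left(h \right)} = -21911 + \frac{\sqrt{7} \left(11 + 3 \sqrt{7}\right)}{3}$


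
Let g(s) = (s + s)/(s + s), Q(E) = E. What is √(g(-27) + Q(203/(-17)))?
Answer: I*√3162/17 ≈ 3.3077*I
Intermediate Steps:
g(s) = 1 (g(s) = (2*s)/((2*s)) = (2*s)*(1/(2*s)) = 1)
√(g(-27) + Q(203/(-17))) = √(1 + 203/(-17)) = √(1 + 203*(-1/17)) = √(1 - 203/17) = √(-186/17) = I*√3162/17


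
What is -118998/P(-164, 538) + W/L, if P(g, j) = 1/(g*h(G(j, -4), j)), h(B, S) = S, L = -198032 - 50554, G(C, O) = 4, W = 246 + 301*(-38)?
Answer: 1305005843909644/124293 ≈ 1.0499e+10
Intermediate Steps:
W = -11192 (W = 246 - 11438 = -11192)
L = -248586
P(g, j) = 1/(g*j)
-118998/P(-164, 538) + W/L = -118998/(1/(-164*538)) - 11192/(-248586) = -118998/((-1/164*1/538)) - 11192*(-1/248586) = -118998/(-1/88232) + 5596/124293 = -118998*(-88232) + 5596/124293 = 10499431536 + 5596/124293 = 1305005843909644/124293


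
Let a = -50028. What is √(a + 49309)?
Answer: I*√719 ≈ 26.814*I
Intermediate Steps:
√(a + 49309) = √(-50028 + 49309) = √(-719) = I*√719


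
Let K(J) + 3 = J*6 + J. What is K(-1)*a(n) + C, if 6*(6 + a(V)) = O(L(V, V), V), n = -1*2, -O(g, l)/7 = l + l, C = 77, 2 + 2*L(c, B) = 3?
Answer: 271/3 ≈ 90.333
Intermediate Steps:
L(c, B) = ½ (L(c, B) = -1 + (½)*3 = -1 + 3/2 = ½)
K(J) = -3 + 7*J (K(J) = -3 + (J*6 + J) = -3 + (6*J + J) = -3 + 7*J)
O(g, l) = -14*l (O(g, l) = -7*(l + l) = -14*l)
n = -2
a(V) = -6 - 7*V/3 (a(V) = -6 + (-14*V)/6 = -6 - 7*V/3)
K(-1)*a(n) + C = (-3 + 7*(-1))*(-6 - 7/3*(-2)) + 77 = (-3 - 7)*(-6 + 14/3) + 77 = -10*(-4/3) + 77 = 40/3 + 77 = 271/3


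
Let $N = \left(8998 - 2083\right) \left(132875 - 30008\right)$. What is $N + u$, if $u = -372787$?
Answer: $710952518$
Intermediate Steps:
$N = 711325305$ ($N = 6915 \cdot 102867 = 711325305$)
$N + u = 711325305 - 372787 = 710952518$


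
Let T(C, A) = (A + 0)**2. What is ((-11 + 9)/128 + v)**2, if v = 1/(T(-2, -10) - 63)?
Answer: 729/5607424 ≈ 0.00013001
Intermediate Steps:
T(C, A) = A**2
v = 1/37 (v = 1/((-10)**2 - 63) = 1/(100 - 63) = 1/37 ≈ 0.027027)
((-11 + 9)/128 + v)**2 = ((-11 + 9)/128 + 1/37)**2 = (-2*1/128 + 1/37)**2 = (-1/64 + 1/37)**2 = (27/2368)**2 = 729/5607424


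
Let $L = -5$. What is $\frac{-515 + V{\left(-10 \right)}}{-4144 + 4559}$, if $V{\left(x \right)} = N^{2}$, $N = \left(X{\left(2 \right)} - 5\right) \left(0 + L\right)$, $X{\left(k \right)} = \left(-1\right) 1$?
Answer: $\frac{77}{83} \approx 0.92771$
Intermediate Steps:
$X{\left(k \right)} = -1$
$N = 30$ ($N = \left(-1 - 5\right) \left(0 - 5\right) = \left(-6\right) \left(-5\right) = 30$)
$V{\left(x \right)} = 900$ ($V{\left(x \right)} = 30^{2} = 900$)
$\frac{-515 + V{\left(-10 \right)}}{-4144 + 4559} = \frac{-515 + 900}{-4144 + 4559} = \frac{385}{415} = 385 \cdot \frac{1}{415} = \frac{77}{83}$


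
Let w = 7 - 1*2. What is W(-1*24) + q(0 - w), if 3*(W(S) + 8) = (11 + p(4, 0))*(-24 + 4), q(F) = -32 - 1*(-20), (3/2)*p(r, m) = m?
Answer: -280/3 ≈ -93.333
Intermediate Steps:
w = 5 (w = 7 - 2 = 5)
p(r, m) = 2*m/3
q(F) = -12 (q(F) = -32 + 20 = -12)
W(S) = -244/3 (W(S) = -8 + ((11 + (⅔)*0)*(-24 + 4))/3 = -8 + ((11 + 0)*(-20))/3 = -8 + (11*(-20))/3 = -8 + (⅓)*(-220) = -8 - 220/3 = -244/3)
W(-1*24) + q(0 - w) = -244/3 - 12 = -280/3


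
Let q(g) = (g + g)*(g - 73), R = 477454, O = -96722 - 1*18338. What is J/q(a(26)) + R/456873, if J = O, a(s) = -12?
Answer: -286632229/5177894 ≈ -55.357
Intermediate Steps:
O = -115060 (O = -96722 - 18338 = -115060)
J = -115060
q(g) = 2*g*(-73 + g) (q(g) = (2*g)*(-73 + g) = 2*g*(-73 + g))
J/q(a(26)) + R/456873 = -115060*(-1/(24*(-73 - 12))) + 477454/456873 = -115060/(2*(-12)*(-85)) + 477454*(1/456873) = -115060/2040 + 477454/456873 = -115060*1/2040 + 477454/456873 = -5753/102 + 477454/456873 = -286632229/5177894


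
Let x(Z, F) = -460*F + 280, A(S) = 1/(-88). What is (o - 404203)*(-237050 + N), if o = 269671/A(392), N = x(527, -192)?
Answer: 3582878010950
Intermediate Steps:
A(S) = -1/88
x(Z, F) = 280 - 460*F
N = 88600 (N = 280 - 460*(-192) = 280 + 88320 = 88600)
o = -23731048 (o = 269671/(-1/88) = 269671*(-88) = -23731048)
(o - 404203)*(-237050 + N) = (-23731048 - 404203)*(-237050 + 88600) = -24135251*(-148450) = 3582878010950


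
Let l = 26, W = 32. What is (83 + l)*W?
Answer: 3488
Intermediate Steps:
(83 + l)*W = (83 + 26)*32 = 109*32 = 3488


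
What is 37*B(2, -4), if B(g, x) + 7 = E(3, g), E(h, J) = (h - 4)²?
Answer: -222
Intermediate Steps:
E(h, J) = (-4 + h)²
B(g, x) = -6 (B(g, x) = -7 + (-4 + 3)² = -7 + (-1)² = -7 + 1 = -6)
37*B(2, -4) = 37*(-6) = -222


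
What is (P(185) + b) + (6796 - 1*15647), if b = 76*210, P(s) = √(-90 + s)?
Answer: 7109 + √95 ≈ 7118.8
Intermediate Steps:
b = 15960
(P(185) + b) + (6796 - 1*15647) = (√(-90 + 185) + 15960) + (6796 - 1*15647) = (√95 + 15960) + (6796 - 15647) = (15960 + √95) - 8851 = 7109 + √95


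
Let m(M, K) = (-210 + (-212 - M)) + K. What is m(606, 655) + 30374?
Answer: 30001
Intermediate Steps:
m(M, K) = -422 + K - M (m(M, K) = (-422 - M) + K = -422 + K - M)
m(606, 655) + 30374 = (-422 + 655 - 1*606) + 30374 = (-422 + 655 - 606) + 30374 = -373 + 30374 = 30001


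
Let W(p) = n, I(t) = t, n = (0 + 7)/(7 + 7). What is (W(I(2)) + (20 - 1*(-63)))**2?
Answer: 27889/4 ≈ 6972.3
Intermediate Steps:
n = 1/2 (n = 7/14 = 7*(1/14) = 1/2 ≈ 0.50000)
W(p) = 1/2
(W(I(2)) + (20 - 1*(-63)))**2 = (1/2 + (20 - 1*(-63)))**2 = (1/2 + (20 + 63))**2 = (1/2 + 83)**2 = (167/2)**2 = 27889/4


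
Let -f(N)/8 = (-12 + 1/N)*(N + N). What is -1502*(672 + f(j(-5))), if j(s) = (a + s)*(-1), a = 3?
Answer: -1562080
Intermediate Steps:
j(s) = -3 - s (j(s) = (3 + s)*(-1) = -3 - s)
f(N) = -16*N*(-12 + 1/N) (f(N) = -8*(-12 + 1/N)*(N + N) = -8*(-12 + 1/N)*2*N = -16*N*(-12 + 1/N))
-1502*(672 + f(j(-5))) = -1502*(672 + (-16 + 192*(-3 - 1*(-5)))) = -1502*(672 + (-16 + 192*(-3 + 5))) = -1502*(672 + (-16 + 192*2)) = -1502*(672 + (-16 + 384)) = -1502*(672 + 368) = -1502*1040 = -1562080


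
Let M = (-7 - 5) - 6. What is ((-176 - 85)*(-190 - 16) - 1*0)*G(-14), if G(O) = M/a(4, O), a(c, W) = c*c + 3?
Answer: -967788/19 ≈ -50936.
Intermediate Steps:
M = -18 (M = -12 - 6 = -18)
a(c, W) = 3 + c² (a(c, W) = c² + 3 = 3 + c²)
G(O) = -18/19 (G(O) = -18/(3 + 4²) = -18/(3 + 16) = -18/19)
((-176 - 85)*(-190 - 16) - 1*0)*G(-14) = ((-176 - 85)*(-190 - 16) - 1*0)*(-18/19) = (-261*(-206) + 0)*(-18/19) = (53766 + 0)*(-18/19) = 53766*(-18/19) = -967788/19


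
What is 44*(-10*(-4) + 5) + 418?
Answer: 2398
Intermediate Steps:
44*(-10*(-4) + 5) + 418 = 44*(40 + 5) + 418 = 44*45 + 418 = 1980 + 418 = 2398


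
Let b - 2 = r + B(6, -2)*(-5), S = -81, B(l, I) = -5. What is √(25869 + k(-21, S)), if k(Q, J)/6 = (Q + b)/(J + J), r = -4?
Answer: √2095383/9 ≈ 160.84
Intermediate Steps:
b = 23 (b = 2 + (-4 - 5*(-5)) = 2 + (-4 + 25) = 2 + 21 = 23)
k(Q, J) = 3*(23 + Q)/J (k(Q, J) = 6*((Q + 23)/(J + J)) = 6*((23 + Q)/((2*J))) = 6*((23 + Q)*(1/(2*J))) = 6*((23 + Q)/(2*J)) = 3*(23 + Q)/J)
√(25869 + k(-21, S)) = √(25869 + 3*(23 - 21)/(-81)) = √(25869 + 3*(-1/81)*2) = √(25869 - 2/27) = √(698461/27) = √2095383/9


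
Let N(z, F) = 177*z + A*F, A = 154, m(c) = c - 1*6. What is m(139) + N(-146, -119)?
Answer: -44035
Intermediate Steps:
m(c) = -6 + c (m(c) = c - 6 = -6 + c)
N(z, F) = 154*F + 177*z (N(z, F) = 177*z + 154*F = 154*F + 177*z)
m(139) + N(-146, -119) = (-6 + 139) + (154*(-119) + 177*(-146)) = 133 + (-18326 - 25842) = 133 - 44168 = -44035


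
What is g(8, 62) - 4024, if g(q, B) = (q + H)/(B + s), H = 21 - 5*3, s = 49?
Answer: -446650/111 ≈ -4023.9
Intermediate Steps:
H = 6 (H = 21 - 15 = 6)
g(q, B) = (6 + q)/(49 + B) (g(q, B) = (q + 6)/(B + 49) = (6 + q)/(49 + B))
g(8, 62) - 4024 = (6 + 8)/(49 + 62) - 4024 = 14/111 - 4024 = -446650/111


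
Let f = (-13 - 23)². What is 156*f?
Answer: 202176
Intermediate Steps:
f = 1296 (f = (-36)² = 1296)
156*f = 156*1296 = 202176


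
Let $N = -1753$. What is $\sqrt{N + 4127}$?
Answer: $\sqrt{2374} \approx 48.724$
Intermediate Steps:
$\sqrt{N + 4127} = \sqrt{-1753 + 4127} = \sqrt{2374}$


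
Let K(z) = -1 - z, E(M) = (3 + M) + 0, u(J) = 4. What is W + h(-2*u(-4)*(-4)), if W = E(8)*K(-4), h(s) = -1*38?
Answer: -5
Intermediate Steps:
h(s) = -38
E(M) = 3 + M
W = 33 (W = (3 + 8)*(-1 - 1*(-4)) = 11*(-1 + 4) = 11*3 = 33)
W + h(-2*u(-4)*(-4)) = 33 - 38 = -5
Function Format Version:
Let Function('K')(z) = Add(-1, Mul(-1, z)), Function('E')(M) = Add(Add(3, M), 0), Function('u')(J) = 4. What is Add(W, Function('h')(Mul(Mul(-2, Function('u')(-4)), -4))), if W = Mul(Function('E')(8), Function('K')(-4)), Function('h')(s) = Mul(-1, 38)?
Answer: -5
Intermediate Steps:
Function('h')(s) = -38
Function('E')(M) = Add(3, M)
W = 33 (W = Mul(Add(3, 8), Add(-1, Mul(-1, -4))) = Mul(11, Add(-1, 4)) = Mul(11, 3) = 33)
Add(W, Function('h')(Mul(Mul(-2, Function('u')(-4)), -4))) = Add(33, -38) = -5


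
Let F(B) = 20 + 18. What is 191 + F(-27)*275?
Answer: 10641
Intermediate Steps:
F(B) = 38
191 + F(-27)*275 = 191 + 38*275 = 191 + 10450 = 10641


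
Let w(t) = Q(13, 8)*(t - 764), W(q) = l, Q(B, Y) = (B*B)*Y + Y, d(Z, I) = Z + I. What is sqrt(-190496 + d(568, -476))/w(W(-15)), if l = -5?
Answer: -3*I*sqrt(5289)/522920 ≈ -0.00041723*I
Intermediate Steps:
d(Z, I) = I + Z
Q(B, Y) = Y + Y*B**2 (Q(B, Y) = B**2*Y + Y = Y*B**2 + Y = Y + Y*B**2)
W(q) = -5
w(t) = -1039040 + 1360*t (w(t) = (8*(1 + 13**2))*(t - 764) = (8*(1 + 169))*(-764 + t) = (8*170)*(-764 + t) = 1360*(-764 + t) = -1039040 + 1360*t)
sqrt(-190496 + d(568, -476))/w(W(-15)) = sqrt(-190496 + (-476 + 568))/(-1039040 + 1360*(-5)) = sqrt(-190496 + 92)/(-1039040 - 6800) = sqrt(-190404)/(-1045840) = (6*I*sqrt(5289))*(-1/1045840) = -3*I*sqrt(5289)/522920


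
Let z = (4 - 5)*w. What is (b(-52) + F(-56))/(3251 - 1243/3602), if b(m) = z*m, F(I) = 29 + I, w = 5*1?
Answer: 839266/11708859 ≈ 0.071678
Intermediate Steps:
w = 5
z = -5 (z = (4 - 5)*5 = -1*5 = -5)
b(m) = -5*m
(b(-52) + F(-56))/(3251 - 1243/3602) = (-5*(-52) + (29 - 56))/(3251 - 1243/3602) = (260 - 27)/(3251 - 1243*1/3602) = 233/(3251 - 1243/3602) = 233/(11708859/3602) = 233*(3602/11708859) = 839266/11708859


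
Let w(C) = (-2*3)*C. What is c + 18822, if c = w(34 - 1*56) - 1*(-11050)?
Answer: 30004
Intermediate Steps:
w(C) = -6*C
c = 11182 (c = -6*(34 - 1*56) - 1*(-11050) = -6*(34 - 56) + 11050 = -6*(-22) + 11050 = 132 + 11050 = 11182)
c + 18822 = 11182 + 18822 = 30004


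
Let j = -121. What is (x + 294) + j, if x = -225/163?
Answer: 27974/163 ≈ 171.62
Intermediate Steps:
x = -225/163 (x = -225*1/163 = -225/163 ≈ -1.3804)
(x + 294) + j = (-225/163 + 294) - 121 = 47697/163 - 121 = 27974/163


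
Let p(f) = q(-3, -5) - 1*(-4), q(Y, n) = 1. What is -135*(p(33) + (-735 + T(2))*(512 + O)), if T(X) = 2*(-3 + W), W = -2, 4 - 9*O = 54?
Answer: 50934975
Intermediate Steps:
O = -50/9 (O = 4/9 - ⅑*54 = 4/9 - 6 = -50/9 ≈ -5.5556)
T(X) = -10 (T(X) = 2*(-3 - 2) = 2*(-5) = -10)
p(f) = 5 (p(f) = 1 - 1*(-4) = 1 + 4 = 5)
-135*(p(33) + (-735 + T(2))*(512 + O)) = -135*(5 + (-735 - 10)*(512 - 50/9)) = -135*(5 - 745*4558/9) = -135*(5 - 3395710/9) = -135*(-3395665/9) = 50934975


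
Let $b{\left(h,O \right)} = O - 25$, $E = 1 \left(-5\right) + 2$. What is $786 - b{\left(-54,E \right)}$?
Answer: $814$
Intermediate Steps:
$E = -3$ ($E = -5 + 2 = -3$)
$b{\left(h,O \right)} = -25 + O$
$786 - b{\left(-54,E \right)} = 786 - \left(-25 - 3\right) = 786 - -28 = 786 + 28 = 814$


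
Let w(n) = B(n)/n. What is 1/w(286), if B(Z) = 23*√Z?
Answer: √286/23 ≈ 0.73528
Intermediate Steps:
w(n) = 23/√n (w(n) = (23*√n)/n = 23/√n)
1/w(286) = 1/(23/√286) = 1/(23*(√286/286)) = 1/(23*√286/286) = √286/23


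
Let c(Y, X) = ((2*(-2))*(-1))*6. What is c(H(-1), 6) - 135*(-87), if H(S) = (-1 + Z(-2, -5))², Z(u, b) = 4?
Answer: 11769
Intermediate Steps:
H(S) = 9 (H(S) = (-1 + 4)² = 3² = 9)
c(Y, X) = 24 (c(Y, X) = -4*(-1)*6 = 4*6 = 24)
c(H(-1), 6) - 135*(-87) = 24 - 135*(-87) = 24 + 11745 = 11769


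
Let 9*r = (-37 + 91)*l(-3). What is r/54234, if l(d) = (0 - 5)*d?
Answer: 5/3013 ≈ 0.0016595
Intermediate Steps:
l(d) = -5*d
r = 90 (r = ((-37 + 91)*(-5*(-3)))/9 = (54*15)/9 = (⅑)*810 = 90)
r/54234 = 90/54234 = 90*(1/54234) = 5/3013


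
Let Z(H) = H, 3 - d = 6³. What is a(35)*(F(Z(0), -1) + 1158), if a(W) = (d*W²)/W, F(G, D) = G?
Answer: -8632890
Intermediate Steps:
d = -213 (d = 3 - 1*6³ = 3 - 1*216 = 3 - 216 = -213)
a(W) = -213*W (a(W) = (-213*W²)/W = -213*W)
a(35)*(F(Z(0), -1) + 1158) = (-213*35)*(0 + 1158) = -7455*1158 = -8632890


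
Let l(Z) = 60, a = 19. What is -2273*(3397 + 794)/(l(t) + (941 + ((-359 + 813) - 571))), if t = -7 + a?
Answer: -9526143/884 ≈ -10776.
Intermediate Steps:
t = 12 (t = -7 + 19 = 12)
-2273*(3397 + 794)/(l(t) + (941 + ((-359 + 813) - 571))) = -2273*(3397 + 794)/(60 + (941 + ((-359 + 813) - 571))) = -2273*4191/(60 + (941 + (454 - 571))) = -2273*4191/(60 + (941 - 117)) = -2273*4191/(60 + 824) = -2273/(884*(1/4191)) = -2273/884/4191 = -2273*4191/884 = -9526143/884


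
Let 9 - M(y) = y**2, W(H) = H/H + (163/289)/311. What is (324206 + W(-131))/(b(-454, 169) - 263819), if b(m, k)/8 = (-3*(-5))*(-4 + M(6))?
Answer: -29139401116/24046137781 ≈ -1.2118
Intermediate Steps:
W(H) = 90042/89879 (W(H) = 1 + (163*(1/289))*(1/311) = 1 + (163/289)*(1/311) = 1 + 163/89879 = 90042/89879)
M(y) = 9 - y**2
b(m, k) = -3720 (b(m, k) = 8*((-3*(-5))*(-4 + (9 - 1*6**2))) = 8*(15*(-4 + (9 - 1*36))) = 8*(15*(-4 + (9 - 36))) = 8*(15*(-4 - 27)) = 8*(15*(-31)) = 8*(-465) = -3720)
(324206 + W(-131))/(b(-454, 169) - 263819) = (324206 + 90042/89879)/(-3720 - 263819) = (29139401116/89879)/(-267539) = (29139401116/89879)*(-1/267539) = -29139401116/24046137781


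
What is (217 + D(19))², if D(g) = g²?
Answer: 334084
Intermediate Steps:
(217 + D(19))² = (217 + 19²)² = (217 + 361)² = 578² = 334084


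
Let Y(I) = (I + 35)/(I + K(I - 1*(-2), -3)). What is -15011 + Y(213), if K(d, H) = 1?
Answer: -1606053/107 ≈ -15010.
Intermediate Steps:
Y(I) = (35 + I)/(1 + I) (Y(I) = (I + 35)/(I + 1) = (35 + I)/(1 + I))
-15011 + Y(213) = -15011 + (35 + 213)/(1 + 213) = -15011 + 248/214 = -15011 + (1/214)*248 = -15011 + 124/107 = -1606053/107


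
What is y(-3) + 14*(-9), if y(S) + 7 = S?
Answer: -136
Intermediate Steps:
y(S) = -7 + S
y(-3) + 14*(-9) = (-7 - 3) + 14*(-9) = -10 - 126 = -136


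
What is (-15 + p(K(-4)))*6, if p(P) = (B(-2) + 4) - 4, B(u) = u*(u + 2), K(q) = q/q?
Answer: -90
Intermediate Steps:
K(q) = 1
B(u) = u*(2 + u)
p(P) = 0 (p(P) = (-2*(2 - 2) + 4) - 4 = (-2*0 + 4) - 4 = (0 + 4) - 4 = 4 - 4 = 0)
(-15 + p(K(-4)))*6 = (-15 + 0)*6 = -15*6 = -90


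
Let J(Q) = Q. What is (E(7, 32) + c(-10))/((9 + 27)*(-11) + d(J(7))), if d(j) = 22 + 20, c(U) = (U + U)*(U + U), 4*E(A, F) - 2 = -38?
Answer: -391/354 ≈ -1.1045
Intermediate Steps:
E(A, F) = -9 (E(A, F) = 1/2 + (1/4)*(-38) = 1/2 - 19/2 = -9)
c(U) = 4*U**2 (c(U) = (2*U)*(2*U) = 4*U**2)
d(j) = 42
(E(7, 32) + c(-10))/((9 + 27)*(-11) + d(J(7))) = (-9 + 4*(-10)**2)/((9 + 27)*(-11) + 42) = (-9 + 4*100)/(36*(-11) + 42) = (-9 + 400)/(-396 + 42) = 391/(-354) = 391*(-1/354) = -391/354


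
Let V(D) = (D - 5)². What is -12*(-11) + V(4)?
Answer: 133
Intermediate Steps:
V(D) = (-5 + D)²
-12*(-11) + V(4) = -12*(-11) + (-5 + 4)² = 132 + (-1)² = 132 + 1 = 133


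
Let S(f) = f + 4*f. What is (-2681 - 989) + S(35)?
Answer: -3495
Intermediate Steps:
S(f) = 5*f
(-2681 - 989) + S(35) = (-2681 - 989) + 5*35 = -3670 + 175 = -3495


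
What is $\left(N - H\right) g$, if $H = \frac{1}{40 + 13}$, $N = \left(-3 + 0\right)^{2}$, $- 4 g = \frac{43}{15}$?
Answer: $- \frac{5117}{795} \approx -6.4365$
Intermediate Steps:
$g = - \frac{43}{60}$ ($g = - \frac{43 \cdot \frac{1}{15}}{4} = \left(- \frac{1}{4}\right) \frac{43}{15} = - \frac{43}{60} \approx -0.71667$)
$N = 9$ ($N = \left(-3\right)^{2} = 9$)
$H = \frac{1}{53} \approx 0.018868$
$\left(N - H\right) g = \left(9 - \frac{1}{53}\right) \left(- \frac{43}{60}\right) = \frac{476}{53} \left(- \frac{43}{60}\right) = - \frac{5117}{795}$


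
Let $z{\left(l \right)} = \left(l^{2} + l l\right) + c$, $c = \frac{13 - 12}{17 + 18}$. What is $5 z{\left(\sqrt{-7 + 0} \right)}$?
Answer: $- \frac{489}{7} \approx -69.857$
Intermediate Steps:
$c = \frac{1}{35}$ ($c = 1 \cdot \frac{1}{35} = \frac{1}{35} \approx 0.028571$)
$z{\left(l \right)} = \frac{1}{35} + 2 l^{2}$ ($z{\left(l \right)} = \left(l^{2} + l l\right) + \frac{1}{35} = \left(l^{2} + l^{2}\right) + \frac{1}{35} = 2 l^{2} + \frac{1}{35} = \frac{1}{35} + 2 l^{2}$)
$5 z{\left(\sqrt{-7 + 0} \right)} = 5 \left(\frac{1}{35} + 2 \left(\sqrt{-7 + 0}\right)^{2}\right) = 5 \left(\frac{1}{35} + 2 \left(\sqrt{-7}\right)^{2}\right) = 5 \left(\frac{1}{35} + 2 \left(i \sqrt{7}\right)^{2}\right) = 5 \left(\frac{1}{35} + 2 \left(-7\right)\right) = 5 \left(\frac{1}{35} - 14\right) = 5 \left(- \frac{489}{35}\right) = - \frac{489}{7}$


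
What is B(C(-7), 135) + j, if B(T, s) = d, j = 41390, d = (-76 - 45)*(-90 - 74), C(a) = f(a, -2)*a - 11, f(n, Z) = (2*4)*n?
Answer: 61234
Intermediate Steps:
f(n, Z) = 8*n
C(a) = -11 + 8*a² (C(a) = (8*a)*a - 11 = 8*a² - 11 = -11 + 8*a²)
d = 19844 (d = -121*(-164) = 19844)
B(T, s) = 19844
B(C(-7), 135) + j = 19844 + 41390 = 61234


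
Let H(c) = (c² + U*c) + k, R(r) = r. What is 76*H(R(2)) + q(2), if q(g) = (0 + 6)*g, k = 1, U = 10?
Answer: 1912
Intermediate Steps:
q(g) = 6*g
H(c) = 1 + c² + 10*c (H(c) = (c² + 10*c) + 1 = 1 + c² + 10*c)
76*H(R(2)) + q(2) = 76*(1 + 2² + 10*2) + 6*2 = 76*(1 + 4 + 20) + 12 = 76*25 + 12 = 1900 + 12 = 1912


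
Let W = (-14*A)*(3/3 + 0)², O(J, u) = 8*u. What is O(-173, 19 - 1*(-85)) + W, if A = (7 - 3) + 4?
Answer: 720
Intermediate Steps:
A = 8 (A = 4 + 4 = 8)
W = -112 (W = (-14*8)*(3/3 + 0)² = -112*(3*(⅓) + 0)² = -112*(1 + 0)² = -112*1² = -112*1 = -112)
O(-173, 19 - 1*(-85)) + W = 8*(19 - 1*(-85)) - 112 = 8*(19 + 85) - 112 = 8*104 - 112 = 832 - 112 = 720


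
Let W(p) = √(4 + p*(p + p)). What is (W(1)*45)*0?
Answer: 0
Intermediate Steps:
W(p) = √(4 + 2*p²) (W(p) = √(4 + p*(2*p)) = √(4 + 2*p²))
(W(1)*45)*0 = (√(4 + 2*1²)*45)*0 = (√(4 + 2*1)*45)*0 = (√(4 + 2)*45)*0 = (√6*45)*0 = (45*√6)*0 = 0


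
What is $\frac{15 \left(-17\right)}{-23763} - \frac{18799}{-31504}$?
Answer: $\frac{13780429}{22685744} \approx 0.60745$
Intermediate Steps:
$\frac{15 \left(-17\right)}{-23763} - \frac{18799}{-31504} = \left(-255\right) \left(- \frac{1}{23763}\right) - - \frac{1709}{2864} = \frac{85}{7921} + \frac{1709}{2864} = \frac{13780429}{22685744}$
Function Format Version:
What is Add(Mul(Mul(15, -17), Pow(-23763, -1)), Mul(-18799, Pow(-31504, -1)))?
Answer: Rational(13780429, 22685744) ≈ 0.60745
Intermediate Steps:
Add(Mul(Mul(15, -17), Pow(-23763, -1)), Mul(-18799, Pow(-31504, -1))) = Add(Mul(-255, Rational(-1, 23763)), Mul(-18799, Rational(-1, 31504))) = Add(Rational(85, 7921), Rational(1709, 2864)) = Rational(13780429, 22685744)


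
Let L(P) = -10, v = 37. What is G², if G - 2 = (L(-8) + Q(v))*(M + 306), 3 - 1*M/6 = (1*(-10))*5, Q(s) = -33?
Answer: 719848900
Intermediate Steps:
M = 318 (M = 18 - 6*1*(-10)*5 = 18 - (-60)*5 = 18 - 6*(-50) = 18 + 300 = 318)
G = -26830 (G = 2 + (-10 - 33)*(318 + 306) = 2 - 43*624 = 2 - 26832 = -26830)
G² = (-26830)² = 719848900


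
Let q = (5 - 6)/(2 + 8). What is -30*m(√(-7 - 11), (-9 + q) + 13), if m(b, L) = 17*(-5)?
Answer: 2550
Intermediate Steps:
q = -⅒ (q = -1/10 = -1*⅒ = -⅒ ≈ -0.10000)
m(b, L) = -85
-30*m(√(-7 - 11), (-9 + q) + 13) = -30*(-85) = 2550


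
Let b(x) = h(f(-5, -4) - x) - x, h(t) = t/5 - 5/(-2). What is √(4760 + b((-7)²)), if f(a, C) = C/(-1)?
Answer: 97*√2/2 ≈ 68.589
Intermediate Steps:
f(a, C) = -C (f(a, C) = C*(-1) = -C)
h(t) = 5/2 + t/5 (h(t) = t*(⅕) - 5*(-½) = t/5 + 5/2 = 5/2 + t/5)
b(x) = 33/10 - 6*x/5 (b(x) = (5/2 + (-1*(-4) - x)/5) - x = (5/2 + (4 - x)/5) - x = (5/2 + (⅘ - x/5)) - x = (33/10 - x/5) - x = 33/10 - 6*x/5)
√(4760 + b((-7)²)) = √(4760 + (33/10 - 6/5*(-7)²)) = √(4760 + (33/10 - 6/5*49)) = √(4760 + (33/10 - 294/5)) = √(4760 - 111/2) = √(9409/2) = 97*√2/2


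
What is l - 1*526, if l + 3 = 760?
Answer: 231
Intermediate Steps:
l = 757 (l = -3 + 760 = 757)
l - 1*526 = 757 - 1*526 = 757 - 526 = 231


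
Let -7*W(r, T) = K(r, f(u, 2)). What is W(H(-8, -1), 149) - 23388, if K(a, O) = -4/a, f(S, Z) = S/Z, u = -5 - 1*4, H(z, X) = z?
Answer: -327433/14 ≈ -23388.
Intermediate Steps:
u = -9 (u = -5 - 4 = -9)
W(r, T) = 4/(7*r) (W(r, T) = -(-4)/(7*r) = 4/(7*r))
W(H(-8, -1), 149) - 23388 = (4/7)/(-8) - 23388 = (4/7)*(-⅛) - 23388 = -1/14 - 23388 = -327433/14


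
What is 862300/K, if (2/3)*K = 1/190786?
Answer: 329029535600/3 ≈ 1.0968e+11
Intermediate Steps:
K = 3/381572 (K = (3/2)/190786 = (3/2)*(1/190786) = 3/381572 ≈ 7.8622e-6)
862300/K = 862300/(3/381572) = 862300*(381572/3) = 329029535600/3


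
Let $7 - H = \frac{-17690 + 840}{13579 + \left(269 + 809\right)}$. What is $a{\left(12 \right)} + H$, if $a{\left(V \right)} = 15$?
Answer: $\frac{339304}{14657} \approx 23.15$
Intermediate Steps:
$H = \frac{119449}{14657}$ ($H = 7 - \frac{-17690 + 840}{13579 + \left(269 + 809\right)} = 7 - - \frac{16850}{13579 + 1078} = 7 - - \frac{16850}{14657} = 7 + \frac{16850}{14657} = \frac{119449}{14657} \approx 8.1496$)
$a{\left(12 \right)} + H = 15 + \frac{119449}{14657} = \frac{339304}{14657}$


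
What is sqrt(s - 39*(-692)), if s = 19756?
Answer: 2*sqrt(11686) ≈ 216.20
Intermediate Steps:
sqrt(s - 39*(-692)) = sqrt(19756 - 39*(-692)) = sqrt(19756 + 26988) = sqrt(46744) = 2*sqrt(11686)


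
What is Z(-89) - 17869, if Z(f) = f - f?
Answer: -17869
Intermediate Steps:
Z(f) = 0
Z(-89) - 17869 = 0 - 17869 = -17869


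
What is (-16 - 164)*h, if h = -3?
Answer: 540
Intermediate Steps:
(-16 - 164)*h = (-16 - 164)*(-3) = -180*(-3) = 540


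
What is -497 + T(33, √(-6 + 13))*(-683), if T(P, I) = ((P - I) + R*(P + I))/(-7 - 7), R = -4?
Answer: -74575/14 - 3415*√7/14 ≈ -5972.2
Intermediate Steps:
T(P, I) = 3*P/14 + 5*I/14 (T(P, I) = ((P - I) - 4*(P + I))/(-7 - 7) = ((P - I) - 4*(I + P))/(-14) = ((P - I) + (-4*I - 4*P))*(-1/14) = (-5*I - 3*P)*(-1/14) = 3*P/14 + 5*I/14)
-497 + T(33, √(-6 + 13))*(-683) = -497 + ((3/14)*33 + 5*√(-6 + 13)/14)*(-683) = -497 + (99/14 + 5*√7/14)*(-683) = -497 + (-67617/14 - 3415*√7/14) = -74575/14 - 3415*√7/14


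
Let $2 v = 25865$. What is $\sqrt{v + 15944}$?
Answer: $\frac{9 \sqrt{1426}}{2} \approx 169.93$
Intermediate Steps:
$v = \frac{25865}{2}$ ($v = \frac{1}{2} \cdot 25865 = \frac{25865}{2} \approx 12933.0$)
$\sqrt{v + 15944} = \sqrt{\frac{25865}{2} + 15944} = \sqrt{\frac{57753}{2}} = \frac{9 \sqrt{1426}}{2}$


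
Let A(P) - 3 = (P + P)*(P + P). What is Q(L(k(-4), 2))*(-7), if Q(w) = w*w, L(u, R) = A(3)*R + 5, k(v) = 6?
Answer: -48223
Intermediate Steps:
A(P) = 3 + 4*P**2 (A(P) = 3 + (P + P)*(P + P) = 3 + (2*P)*(2*P) = 3 + 4*P**2)
L(u, R) = 5 + 39*R (L(u, R) = (3 + 4*3**2)*R + 5 = (3 + 4*9)*R + 5 = (3 + 36)*R + 5 = 39*R + 5 = 5 + 39*R)
Q(w) = w**2
Q(L(k(-4), 2))*(-7) = (5 + 39*2)**2*(-7) = (5 + 78)**2*(-7) = 83**2*(-7) = 6889*(-7) = -48223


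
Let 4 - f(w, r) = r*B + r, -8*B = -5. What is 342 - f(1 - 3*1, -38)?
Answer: 1105/4 ≈ 276.25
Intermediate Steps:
B = 5/8 (B = -⅛*(-5) = 5/8 ≈ 0.62500)
f(w, r) = 4 - 13*r/8 (f(w, r) = 4 - (r*(5/8) + r) = 4 - (5*r/8 + r) = 4 - 13*r/8)
342 - f(1 - 3*1, -38) = 342 - (4 - 13/8*(-38)) = 342 - (4 + 247/4) = 342 - 1*263/4 = 342 - 263/4 = 1105/4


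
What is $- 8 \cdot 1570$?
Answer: $-12560$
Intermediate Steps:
$- 8 \cdot 1570 = \left(-1\right) 12560 = -12560$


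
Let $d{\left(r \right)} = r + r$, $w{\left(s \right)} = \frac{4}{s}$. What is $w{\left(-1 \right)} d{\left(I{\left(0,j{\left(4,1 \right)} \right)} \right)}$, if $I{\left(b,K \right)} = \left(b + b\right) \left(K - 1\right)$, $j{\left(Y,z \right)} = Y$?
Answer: $0$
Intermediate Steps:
$I{\left(b,K \right)} = 2 b \left(-1 + K\right)$
$d{\left(r \right)} = 2 r$
$w{\left(-1 \right)} d{\left(I{\left(0,j{\left(4,1 \right)} \right)} \right)} = \frac{4}{-1} \cdot 2 \cdot 2 \cdot 0 \left(-1 + 4\right) = 4 \left(-1\right) 2 \cdot 2 \cdot 0 \cdot 3 = - 4 \cdot 2 \cdot 0 = \left(-4\right) 0 = 0$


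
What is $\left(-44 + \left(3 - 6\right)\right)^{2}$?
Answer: $2209$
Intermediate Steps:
$\left(-44 + \left(3 - 6\right)\right)^{2} = \left(-44 - 3\right)^{2} = \left(-47\right)^{2} = 2209$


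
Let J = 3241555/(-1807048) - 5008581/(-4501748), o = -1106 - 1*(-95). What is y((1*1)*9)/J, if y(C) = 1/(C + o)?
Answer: 1016859339988/694125161771313 ≈ 0.0014650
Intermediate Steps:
o = -1011 (o = -1106 + 95 = -1011)
y(C) = 1/(-1011 + C) (y(C) = 1/(C - 1011) = 1/(-1011 + C))
J = -1385479364813/2033718679976 (J = 3241555*(-1/1807048) - 5008581*(-1/4501748) = -3241555/1807048 + 5008581/4501748 = -1385479364813/2033718679976 ≈ -0.68125)
y((1*1)*9)/J = 1/((-1011 + (1*1)*9)*(-1385479364813/2033718679976)) = -2033718679976/1385479364813/(-1011 + 1*9) = -2033718679976/1385479364813/(-1011 + 9) = -2033718679976/1385479364813/(-1002) = -1/1002*(-2033718679976/1385479364813) = 1016859339988/694125161771313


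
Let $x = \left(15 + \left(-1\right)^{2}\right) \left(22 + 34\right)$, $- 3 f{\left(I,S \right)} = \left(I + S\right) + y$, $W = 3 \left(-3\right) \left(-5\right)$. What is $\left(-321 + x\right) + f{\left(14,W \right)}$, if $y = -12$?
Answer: $\frac{1678}{3} \approx 559.33$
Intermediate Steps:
$W = 45$ ($W = \left(-9\right) \left(-5\right) = 45$)
$f{\left(I,S \right)} = 4 - \frac{I}{3} - \frac{S}{3}$ ($f{\left(I,S \right)} = - \frac{\left(I + S\right) - 12}{3} = - \frac{-12 + I + S}{3} = 4 - \frac{I}{3} - \frac{S}{3}$)
$x = 896$ ($x = \left(15 + 1\right) 56 = 16 \cdot 56 = 896$)
$\left(-321 + x\right) + f{\left(14,W \right)} = \left(-321 + 896\right) - \frac{47}{3} = 575 - \frac{47}{3} = \frac{1678}{3}$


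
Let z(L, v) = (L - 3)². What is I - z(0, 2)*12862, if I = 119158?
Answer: 3400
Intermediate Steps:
z(L, v) = (-3 + L)²
I - z(0, 2)*12862 = 119158 - (-3 + 0)²*12862 = 119158 - (-3)²*12862 = 119158 - 9*12862 = 119158 - 1*115758 = 119158 - 115758 = 3400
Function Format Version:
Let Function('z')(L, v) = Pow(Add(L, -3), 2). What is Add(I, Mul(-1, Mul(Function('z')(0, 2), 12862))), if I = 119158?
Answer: 3400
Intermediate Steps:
Function('z')(L, v) = Pow(Add(-3, L), 2)
Add(I, Mul(-1, Mul(Function('z')(0, 2), 12862))) = Add(119158, Mul(-1, Mul(Pow(Add(-3, 0), 2), 12862))) = Add(119158, Mul(-1, Mul(Pow(-3, 2), 12862))) = Add(119158, Mul(-1, Mul(9, 12862))) = Add(119158, Mul(-1, 115758)) = Add(119158, -115758) = 3400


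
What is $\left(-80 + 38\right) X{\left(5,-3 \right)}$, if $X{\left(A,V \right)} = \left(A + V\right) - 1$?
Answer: $-42$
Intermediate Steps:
$X{\left(A,V \right)} = -1 + A + V$
$\left(-80 + 38\right) X{\left(5,-3 \right)} = \left(-80 + 38\right) \left(-1 + 5 - 3\right) = \left(-42\right) 1 = -42$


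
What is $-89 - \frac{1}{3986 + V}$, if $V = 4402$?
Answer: $- \frac{746533}{8388} \approx -89.0$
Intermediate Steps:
$-89 - \frac{1}{3986 + V} = -89 - \frac{1}{3986 + 4402} = -89 - \frac{1}{8388} = - \frac{746533}{8388}$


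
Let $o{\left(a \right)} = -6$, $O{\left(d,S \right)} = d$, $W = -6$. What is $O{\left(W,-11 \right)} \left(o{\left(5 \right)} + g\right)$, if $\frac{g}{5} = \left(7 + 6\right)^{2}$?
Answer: $-5034$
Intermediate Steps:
$g = 845$ ($g = 5 \left(7 + 6\right)^{2} = 5 \cdot 13^{2} = 5 \cdot 169 = 845$)
$O{\left(W,-11 \right)} \left(o{\left(5 \right)} + g\right) = - 6 \left(-6 + 845\right) = \left(-6\right) 839 = -5034$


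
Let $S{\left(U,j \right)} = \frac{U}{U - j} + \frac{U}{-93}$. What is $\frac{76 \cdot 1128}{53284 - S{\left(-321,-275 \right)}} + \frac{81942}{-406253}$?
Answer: $\frac{43438689792822}{30862272998083} \approx 1.4075$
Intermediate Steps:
$S{\left(U,j \right)} = - \frac{U}{93} + \frac{U}{U - j}$ ($S{\left(U,j \right)} = \frac{U}{U - j} + U \left(- \frac{1}{93}\right) = \frac{U}{U - j} - \frac{U}{93} = - \frac{U}{93} + \frac{U}{U - j}$)
$\frac{76 \cdot 1128}{53284 - S{\left(-321,-275 \right)}} + \frac{81942}{-406253} = \frac{76 \cdot 1128}{53284 - \frac{1}{93} \left(-321\right) \frac{1}{-321 - -275} \left(93 - 275 - -321\right)} + \frac{81942}{-406253} = \frac{85728}{53284 - \frac{1}{93} \left(-321\right) \frac{1}{-321 + 275} \left(93 - 275 + 321\right)} + 81942 \left(- \frac{1}{406253}\right) = \frac{85728}{53284 - \frac{1}{93} \left(-321\right) \frac{1}{-46} \cdot 139} - \frac{81942}{406253} = \frac{85728}{53284 - \frac{1}{93} \left(-321\right) \left(- \frac{1}{46}\right) 139} - \frac{81942}{406253} = \frac{85728}{53284 - \frac{14873}{1426}} - \frac{81942}{406253} = \frac{85728}{\frac{75968111}{1426}} - \frac{81942}{406253} = 85728 \cdot \frac{1426}{75968111} - \frac{81942}{406253} = \frac{122248128}{75968111} - \frac{81942}{406253} = \frac{43438689792822}{30862272998083}$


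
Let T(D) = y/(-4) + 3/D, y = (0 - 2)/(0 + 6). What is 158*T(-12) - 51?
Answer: -232/3 ≈ -77.333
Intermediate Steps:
y = -⅓ (y = -2/6 = -2*⅙ = -⅓ ≈ -0.33333)
T(D) = 1/12 + 3/D (T(D) = -⅓/(-4) + 3/D = -⅓*(-¼) + 3/D = 1/12 + 3/D)
158*T(-12) - 51 = 158*((1/12)*(36 - 12)/(-12)) - 51 = 158*((1/12)*(-1/12)*24) - 51 = 158*(-⅙) - 51 = -79/3 - 51 = -232/3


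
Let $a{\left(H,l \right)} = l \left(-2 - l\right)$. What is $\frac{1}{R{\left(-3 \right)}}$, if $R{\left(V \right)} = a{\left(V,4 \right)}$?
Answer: $- \frac{1}{24} \approx -0.041667$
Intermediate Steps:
$R{\left(V \right)} = -24$ ($R{\left(V \right)} = \left(-1\right) 4 \left(2 + 4\right) = \left(-1\right) 4 \cdot 6 = -24$)
$\frac{1}{R{\left(-3 \right)}} = \frac{1}{-24} = - \frac{1}{24}$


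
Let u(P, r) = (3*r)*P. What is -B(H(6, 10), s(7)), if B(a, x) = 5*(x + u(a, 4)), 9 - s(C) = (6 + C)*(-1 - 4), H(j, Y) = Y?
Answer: -970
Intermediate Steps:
u(P, r) = 3*P*r
s(C) = 39 + 5*C (s(C) = 9 - (6 + C)*(-1 - 4) = 9 - (6 + C)*(-5) = 9 - (-30 - 5*C) = 9 + (30 + 5*C) = 39 + 5*C)
B(a, x) = 5*x + 60*a (B(a, x) = 5*(x + 3*a*4) = 5*(x + 12*a) = 5*x + 60*a)
-B(H(6, 10), s(7)) = -(5*(39 + 5*7) + 60*10) = -(5*(39 + 35) + 600) = -(5*74 + 600) = -(370 + 600) = -1*970 = -970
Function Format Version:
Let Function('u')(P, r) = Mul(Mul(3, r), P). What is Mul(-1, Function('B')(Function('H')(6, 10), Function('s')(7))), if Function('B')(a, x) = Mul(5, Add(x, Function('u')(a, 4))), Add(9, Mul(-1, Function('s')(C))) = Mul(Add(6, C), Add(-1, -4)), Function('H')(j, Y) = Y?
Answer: -970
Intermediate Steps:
Function('u')(P, r) = Mul(3, P, r)
Function('s')(C) = Add(39, Mul(5, C)) (Function('s')(C) = Add(9, Mul(-1, Mul(Add(6, C), Add(-1, -4)))) = Add(9, Mul(-1, Mul(Add(6, C), -5))) = Add(9, Mul(-1, Add(-30, Mul(-5, C)))) = Add(9, Add(30, Mul(5, C))) = Add(39, Mul(5, C)))
Function('B')(a, x) = Add(Mul(5, x), Mul(60, a)) (Function('B')(a, x) = Mul(5, Add(x, Mul(3, a, 4))) = Mul(5, Add(x, Mul(12, a))) = Add(Mul(5, x), Mul(60, a)))
Mul(-1, Function('B')(Function('H')(6, 10), Function('s')(7))) = Mul(-1, Add(Mul(5, Add(39, Mul(5, 7))), Mul(60, 10))) = Mul(-1, Add(Mul(5, Add(39, 35)), 600)) = Mul(-1, Add(Mul(5, 74), 600)) = Mul(-1, Add(370, 600)) = Mul(-1, 970) = -970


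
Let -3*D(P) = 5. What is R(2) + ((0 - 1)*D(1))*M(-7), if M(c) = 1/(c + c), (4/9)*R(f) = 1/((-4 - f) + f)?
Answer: -229/336 ≈ -0.68155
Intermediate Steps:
D(P) = -5/3 (D(P) = -⅓*5 = -5/3)
R(f) = -9/16 (R(f) = 9/(4*((-4 - f) + f)) = (9/4)/(-4) = (9/4)*(-¼) = -9/16)
M(c) = 1/(2*c)
R(2) + ((0 - 1)*D(1))*M(-7) = -9/16 + ((0 - 1)*(-5/3))*((½)/(-7)) = -9/16 + (-1*(-5/3))*((½)*(-⅐)) = -9/16 + (5/3)*(-1/14) = -9/16 - 5/42 = -229/336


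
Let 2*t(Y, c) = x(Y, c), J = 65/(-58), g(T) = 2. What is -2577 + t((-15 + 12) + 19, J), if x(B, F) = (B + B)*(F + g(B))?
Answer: -74325/29 ≈ -2562.9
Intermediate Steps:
J = -65/58 (J = 65*(-1/58) = -65/58 ≈ -1.1207)
x(B, F) = 2*B*(2 + F) (x(B, F) = (B + B)*(F + 2) = (2*B)*(2 + F) = 2*B*(2 + F))
t(Y, c) = Y*(2 + c) (t(Y, c) = (2*Y*(2 + c))/2 = Y*(2 + c))
-2577 + t((-15 + 12) + 19, J) = -2577 + ((-15 + 12) + 19)*(2 - 65/58) = -2577 + (-3 + 19)*(51/58) = -2577 + 16*(51/58) = -2577 + 408/29 = -74325/29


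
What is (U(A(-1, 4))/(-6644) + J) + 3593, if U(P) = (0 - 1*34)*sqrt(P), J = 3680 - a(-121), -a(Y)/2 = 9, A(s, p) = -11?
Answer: 7291 + 17*I*sqrt(11)/3322 ≈ 7291.0 + 0.016972*I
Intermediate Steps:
a(Y) = -18 (a(Y) = -2*9 = -18)
J = 3698 (J = 3680 - 1*(-18) = 3680 + 18 = 3698)
U(P) = -34*sqrt(P) (U(P) = (0 - 34)*sqrt(P) = -34*sqrt(P))
(U(A(-1, 4))/(-6644) + J) + 3593 = (-34*I*sqrt(11)/(-6644) + 3698) + 3593 = (-34*I*sqrt(11)*(-1/6644) + 3698) + 3593 = (17*I*sqrt(11)/3322 + 3698) + 3593 = (3698 + 17*I*sqrt(11)/3322) + 3593 = 7291 + 17*I*sqrt(11)/3322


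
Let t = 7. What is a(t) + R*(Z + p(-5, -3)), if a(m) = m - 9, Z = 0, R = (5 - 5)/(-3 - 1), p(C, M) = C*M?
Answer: -2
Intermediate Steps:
R = 0 (R = 0/(-4) = 0*(-¼) = 0)
a(m) = -9 + m
a(t) + R*(Z + p(-5, -3)) = (-9 + 7) + 0*(0 - 5*(-3)) = -2 + 0*(0 + 15) = -2 + 0*15 = -2 + 0 = -2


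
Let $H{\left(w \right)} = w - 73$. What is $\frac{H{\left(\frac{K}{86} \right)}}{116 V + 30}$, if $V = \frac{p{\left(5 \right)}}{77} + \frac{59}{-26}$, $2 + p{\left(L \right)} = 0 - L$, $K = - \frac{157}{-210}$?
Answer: $\frac{188505889}{629571600} \approx 0.29942$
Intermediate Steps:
$K = \frac{157}{210}$ ($K = \left(-157\right) \left(- \frac{1}{210}\right) = \frac{157}{210} \approx 0.74762$)
$p{\left(L \right)} = -2 - L$ ($p{\left(L \right)} = -2 + \left(0 - L\right) = -2 - L$)
$H{\left(w \right)} = -73 + w$
$V = - \frac{675}{286}$ ($V = \frac{-2 - 5}{77} + \frac{59}{-26} = \left(-2 - 5\right) \frac{1}{77} + 59 \left(- \frac{1}{26}\right) = \left(-7\right) \frac{1}{77} - \frac{59}{26} = - \frac{1}{11} - \frac{59}{26} = - \frac{675}{286} \approx -2.3601$)
$\frac{H{\left(\frac{K}{86} \right)}}{116 V + 30} = \frac{-73 + \frac{157}{210 \cdot 86}}{116 \left(- \frac{675}{286}\right) + 30} = \frac{-73 + \frac{157}{210} \cdot \frac{1}{86}}{- \frac{39150}{143} + 30} = \frac{-73 + \frac{157}{18060}}{- \frac{34860}{143}} = \left(- \frac{1318223}{18060}\right) \left(- \frac{143}{34860}\right) = \frac{188505889}{629571600}$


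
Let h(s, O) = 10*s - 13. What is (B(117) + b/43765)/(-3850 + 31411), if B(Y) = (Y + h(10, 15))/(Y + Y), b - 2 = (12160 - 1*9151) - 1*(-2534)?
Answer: 340853/9408415887 ≈ 3.6229e-5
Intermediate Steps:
b = 5545 (b = 2 + ((12160 - 1*9151) - 1*(-2534)) = 2 + ((12160 - 9151) + 2534) = 2 + (3009 + 2534) = 2 + 5543 = 5545)
h(s, O) = -13 + 10*s
B(Y) = (87 + Y)/(2*Y) (B(Y) = (Y + (-13 + 10*10))/(Y + Y) = (Y + (-13 + 100))/((2*Y)) = (Y + 87)*(1/(2*Y)) = (87 + Y)*(1/(2*Y)) = (87 + Y)/(2*Y))
(B(117) + b/43765)/(-3850 + 31411) = ((½)*(87 + 117)/117 + 5545/43765)/(-3850 + 31411) = ((½)*(1/117)*204 + 5545*(1/43765))/27561 = (34/39 + 1109/8753)*(1/27561) = (340853/341367)*(1/27561) = 340853/9408415887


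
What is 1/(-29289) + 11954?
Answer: 350120705/29289 ≈ 11954.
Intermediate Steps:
1/(-29289) + 11954 = -1/29289 + 11954 = 350120705/29289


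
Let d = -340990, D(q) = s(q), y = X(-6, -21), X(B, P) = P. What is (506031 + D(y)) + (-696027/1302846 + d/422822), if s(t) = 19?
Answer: 46461335409842811/91811991902 ≈ 5.0605e+5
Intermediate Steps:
y = -21
D(q) = 19
(506031 + D(y)) + (-696027/1302846 + d/422822) = (506031 + 19) + (-696027/1302846 - 340990/422822) = 506050 + (-696027*1/1302846 - 340990*1/422822) = 506050 + (-232009/434282 - 170495/211411) = 506050 - 123092164289/91811991902 = 46461335409842811/91811991902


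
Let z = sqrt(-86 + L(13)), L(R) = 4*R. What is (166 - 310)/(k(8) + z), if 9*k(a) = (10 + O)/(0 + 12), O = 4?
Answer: -54432/99193 + 419904*I*sqrt(34)/99193 ≈ -0.54875 + 24.684*I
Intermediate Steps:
z = I*sqrt(34) (z = sqrt(-86 + 4*13) = sqrt(-86 + 52) = sqrt(-34) = I*sqrt(34) ≈ 5.8309*I)
k(a) = 7/54 (k(a) = ((10 + 4)/(0 + 12))/9 = (14/12)/9 = (14*(1/12))/9 = (1/9)*(7/6) = 7/54)
(166 - 310)/(k(8) + z) = (166 - 310)/(7/54 + I*sqrt(34)) = -144/(7/54 + I*sqrt(34))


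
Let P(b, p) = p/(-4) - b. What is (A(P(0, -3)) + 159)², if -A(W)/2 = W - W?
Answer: 25281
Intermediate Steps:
P(b, p) = -b - p/4 (P(b, p) = p*(-¼) - b = -p/4 - b = -b - p/4)
A(W) = 0 (A(W) = -2*(W - W) = -2*0 = 0)
(A(P(0, -3)) + 159)² = (0 + 159)² = 159² = 25281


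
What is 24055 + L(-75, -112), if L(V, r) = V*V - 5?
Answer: 29675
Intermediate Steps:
L(V, r) = -5 + V² (L(V, r) = V² - 5 = -5 + V²)
24055 + L(-75, -112) = 24055 + (-5 + (-75)²) = 24055 + (-5 + 5625) = 24055 + 5620 = 29675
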